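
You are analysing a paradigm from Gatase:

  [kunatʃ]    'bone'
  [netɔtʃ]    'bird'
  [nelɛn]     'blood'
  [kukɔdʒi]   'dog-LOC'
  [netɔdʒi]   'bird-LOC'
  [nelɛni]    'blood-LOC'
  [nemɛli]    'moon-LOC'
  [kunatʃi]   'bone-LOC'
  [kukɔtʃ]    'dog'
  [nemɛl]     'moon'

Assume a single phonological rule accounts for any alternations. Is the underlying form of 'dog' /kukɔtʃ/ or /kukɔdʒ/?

The root 'dog' surfaces as [kukɔdʒi] and [kukɔtʃ], with a stem-final [dʒ] ~ [tʃ] alternation.
If /tʃ/ were underlying and a rule turned it into [dʒ] before the LOC suffix, 'bone' would also alternate; but it has [tʃ] in both [kunatʃi] and [kunatʃ].
So /dʒ/ is underlying, and a rule of word-final obstruent devoicing — voiced obstruents become voiceless word-finally — gives [tʃ].

/kukɔdʒ/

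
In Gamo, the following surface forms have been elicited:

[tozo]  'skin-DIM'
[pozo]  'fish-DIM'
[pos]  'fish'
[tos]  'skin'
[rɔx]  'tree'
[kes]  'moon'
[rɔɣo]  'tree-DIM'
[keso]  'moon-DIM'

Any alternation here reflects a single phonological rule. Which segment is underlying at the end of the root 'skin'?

The root 'skin' surfaces as [tos] and [tozo], with a stem-final [s] ~ [z] alternation.
But 'moon' keeps [s] in both environments ([kes], [keso]), so there is no rule changing /s/ to [z] before the DIM suffix.
Therefore /z/ is basic and [s] is derived by word-final obstruent devoicing (voiced obstruents become voiceless word-finally).

/z/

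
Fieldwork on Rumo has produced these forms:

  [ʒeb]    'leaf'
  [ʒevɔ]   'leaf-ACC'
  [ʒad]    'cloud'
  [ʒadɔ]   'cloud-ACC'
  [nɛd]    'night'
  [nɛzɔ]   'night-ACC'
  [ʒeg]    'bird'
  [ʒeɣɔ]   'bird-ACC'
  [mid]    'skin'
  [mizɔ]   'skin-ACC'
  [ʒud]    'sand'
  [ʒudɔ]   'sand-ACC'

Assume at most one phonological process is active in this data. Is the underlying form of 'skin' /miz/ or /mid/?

/miz/

'skin' shows [d] ~ [z] at the end of the stem ([mid] vs [mizɔ]).
If /d/ were underlying and a rule turned it into [z] before the ACC suffix, 'sand' would also alternate; but it has [d] in both [ʒud] and [ʒudɔ].
So /z/ is underlying, and a rule of word-final hardening — voiced fricatives become stops word-finally — gives [d].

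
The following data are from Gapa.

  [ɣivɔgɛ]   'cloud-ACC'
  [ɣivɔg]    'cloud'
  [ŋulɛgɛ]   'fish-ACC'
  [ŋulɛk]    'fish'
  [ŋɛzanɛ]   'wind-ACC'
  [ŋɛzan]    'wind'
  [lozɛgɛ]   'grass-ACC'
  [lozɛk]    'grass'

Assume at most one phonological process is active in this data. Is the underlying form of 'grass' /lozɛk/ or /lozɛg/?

/lozɛk/

The stem for 'grass' ends in [g] in [lozɛgɛ] but [k] in [lozɛk].
The stem 'cloud' ([ɣivɔgɛ], [ɣivɔg]) shows [g] unchanged in both environments, so [g] cannot be basic with [k] derived in isolation.
The underlying segment must be /k/; voiceless stops become voiced between vowels, yielding [g] there.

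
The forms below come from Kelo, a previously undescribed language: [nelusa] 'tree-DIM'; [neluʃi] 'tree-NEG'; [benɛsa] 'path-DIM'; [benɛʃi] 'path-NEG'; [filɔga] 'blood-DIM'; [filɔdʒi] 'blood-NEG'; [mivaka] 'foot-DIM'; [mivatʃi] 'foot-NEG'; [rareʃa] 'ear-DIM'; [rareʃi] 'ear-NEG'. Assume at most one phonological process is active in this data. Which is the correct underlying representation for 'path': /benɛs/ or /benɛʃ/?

The stem for 'path' ends in [s] in [benɛsa] but [ʃ] in [benɛʃi].
Compare 'ear', with invariant [ʃ] in [rareʃa] and [rareʃi]: an analysis with underlying /ʃ/ and a rule producing [s] before the DIM suffix would wrongly predict alternation here too.
Therefore /s/ is basic and [ʃ] is derived by palatalization before a front vowel (/k/, /g/ and /s/ become palato-alveolar [tʃ], [dʒ] and [ʃ] before a front vowel).

/benɛs/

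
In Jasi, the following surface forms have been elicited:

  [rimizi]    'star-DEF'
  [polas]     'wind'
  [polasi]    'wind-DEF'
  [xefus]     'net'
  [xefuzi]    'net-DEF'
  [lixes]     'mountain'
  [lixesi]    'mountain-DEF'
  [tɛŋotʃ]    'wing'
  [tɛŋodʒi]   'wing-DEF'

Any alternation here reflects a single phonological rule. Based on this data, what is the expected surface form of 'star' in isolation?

[rimis]

'net' shows [s] ~ [z] at the end of the stem ([xefus] vs [xefuzi]).
The stem 'mountain' ([lixes], [lixesi]) shows [s] unchanged in both environments, so [s] cannot be basic with [z] derived before the DEF suffix.
The alternation reflects word-final obstruent devoicing: voiced obstruents become voiceless word-finally. /z/ is underlying.
The one attested form of 'star', [rimizi], shows underlying /rimiz/. Applying the same rule word-finally gives [rimis].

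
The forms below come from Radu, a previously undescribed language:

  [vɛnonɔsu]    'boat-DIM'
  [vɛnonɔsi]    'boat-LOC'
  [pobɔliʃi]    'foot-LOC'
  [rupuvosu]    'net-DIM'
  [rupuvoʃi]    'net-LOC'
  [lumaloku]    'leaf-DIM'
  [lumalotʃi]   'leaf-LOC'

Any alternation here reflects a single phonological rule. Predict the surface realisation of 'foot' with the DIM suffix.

'net' shows [s] ~ [ʃ] at the end of the stem ([rupuvosu] vs [rupuvoʃi]).
The stem 'boat' ([vɛnonɔsu], [vɛnonɔsi]) shows [s] unchanged in both environments, so [s] cannot be basic with [ʃ] derived before the LOC suffix.
The underlying segment must be /ʃ/; palato-alveolar /tʃ/ and /ʃ/ become [k] and [s] when no front vowel follows, yielding [s] there.
The one attested form of 'foot', [pobɔliʃi], shows underlying /pobɔliʃ/. Applying the same rule when no front vowel follows gives [pobɔlisu].

[pobɔlisu]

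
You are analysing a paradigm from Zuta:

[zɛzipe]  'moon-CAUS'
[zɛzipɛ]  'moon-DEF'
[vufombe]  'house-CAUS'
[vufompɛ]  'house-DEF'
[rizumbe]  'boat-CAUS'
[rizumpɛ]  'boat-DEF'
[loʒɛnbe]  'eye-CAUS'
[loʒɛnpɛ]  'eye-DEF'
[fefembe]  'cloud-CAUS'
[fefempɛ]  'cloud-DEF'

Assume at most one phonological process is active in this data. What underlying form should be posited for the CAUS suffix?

The CAUS suffix surfaces as [-be] and [-pe], depending on the final segment of the stem.
The DEF suffix, which begins with [p], is invariant after every stem; so [p] is not altered by any rule here.
The CAUS suffix is therefore /-be/ underlyingly, with post-vocalic devoicing: voiced stops become voiceless after a vowel.

/-be/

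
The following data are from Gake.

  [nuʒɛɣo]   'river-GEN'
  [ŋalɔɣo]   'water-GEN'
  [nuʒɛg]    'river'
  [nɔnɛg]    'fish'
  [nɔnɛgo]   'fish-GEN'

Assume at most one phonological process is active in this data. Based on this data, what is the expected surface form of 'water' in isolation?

[ŋalɔg]

The stem for 'river' ends in [g] in [nuʒɛg] but [ɣ] in [nuʒɛɣo].
If /g/ were underlying and a rule turned it into [ɣ] before the GEN suffix, 'fish' would also alternate; but it has [g] in both [nɔnɛg] and [nɔnɛgo].
The underlying segment must be /ɣ/; voiced fricatives become stops word-finally, yielding [g] there.
The one attested form of 'water', [ŋalɔɣo], shows underlying /ŋalɔɣ/. Applying the same rule word-finally gives [ŋalɔg].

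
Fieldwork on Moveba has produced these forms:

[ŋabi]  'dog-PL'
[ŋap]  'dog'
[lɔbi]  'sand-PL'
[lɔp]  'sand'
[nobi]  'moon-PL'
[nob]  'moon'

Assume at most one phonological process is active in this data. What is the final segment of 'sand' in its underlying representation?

In [lɔbi] and [lɔp] the final segment of 'sand' alternates: [b] ~ [p].
If /b/ were underlying and a rule turned it into [p] in isolation, 'moon' would also alternate; but it has [b] in both [nobi] and [nob].
Therefore /p/ is basic and [b] is derived by intervocalic voicing (voiceless stops become voiced between vowels).

/p/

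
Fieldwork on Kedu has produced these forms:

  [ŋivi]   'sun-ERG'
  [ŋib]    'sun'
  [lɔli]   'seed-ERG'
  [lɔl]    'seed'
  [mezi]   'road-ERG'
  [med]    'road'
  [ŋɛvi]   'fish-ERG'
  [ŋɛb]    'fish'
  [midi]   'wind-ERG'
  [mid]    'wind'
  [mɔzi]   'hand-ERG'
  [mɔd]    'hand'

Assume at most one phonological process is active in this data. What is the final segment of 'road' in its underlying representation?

The root 'road' surfaces as [mezi] and [med], with a stem-final [z] ~ [d] alternation.
But 'wind' keeps [d] in both environments ([midi], [mid]), so there is no rule changing /d/ to [z] before the ERG suffix.
So /z/ is underlying, and a rule of word-final hardening — voiced fricatives become stops word-finally — gives [d].

/z/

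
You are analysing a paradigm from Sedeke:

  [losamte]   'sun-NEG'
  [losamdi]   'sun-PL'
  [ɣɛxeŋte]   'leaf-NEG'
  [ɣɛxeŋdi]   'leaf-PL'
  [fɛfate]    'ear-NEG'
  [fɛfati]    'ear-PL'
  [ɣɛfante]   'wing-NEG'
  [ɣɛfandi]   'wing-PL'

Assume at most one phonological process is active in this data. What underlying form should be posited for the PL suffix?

The PL morpheme has two allomorphs, [-di] and [-ti].
The NEG suffix, which begins with [t], is invariant after every stem; so [t] is not altered by any rule here.
So the underlying form is /-di/, and voiced stops become voiceless after a vowel.

/-di/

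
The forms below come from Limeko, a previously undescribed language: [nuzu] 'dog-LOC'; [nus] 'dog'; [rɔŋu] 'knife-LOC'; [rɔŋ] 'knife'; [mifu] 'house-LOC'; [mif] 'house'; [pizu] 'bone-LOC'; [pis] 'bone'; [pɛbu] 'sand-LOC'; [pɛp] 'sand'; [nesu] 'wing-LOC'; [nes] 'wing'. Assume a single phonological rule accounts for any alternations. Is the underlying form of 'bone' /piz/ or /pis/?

The root 'bone' surfaces as [pizu] and [pis], with a stem-final [z] ~ [s] alternation.
Compare 'wing', with invariant [s] in [nesu] and [nes]: an analysis with underlying /s/ and a rule producing [z] before the LOC suffix would wrongly predict alternation here too.
The underlying segment must be /z/; voiced obstruents become voiceless word-finally, yielding [s] there.

/piz/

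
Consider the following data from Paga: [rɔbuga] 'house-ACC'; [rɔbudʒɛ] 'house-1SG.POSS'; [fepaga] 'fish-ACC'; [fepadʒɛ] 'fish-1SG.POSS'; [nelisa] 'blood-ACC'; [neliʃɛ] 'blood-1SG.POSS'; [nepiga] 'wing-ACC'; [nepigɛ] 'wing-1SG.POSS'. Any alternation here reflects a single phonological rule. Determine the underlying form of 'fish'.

/fepadʒ/

In [fepaga] and [fepadʒɛ] the final segment of 'fish' alternates: [g] ~ [dʒ].
But 'wing' keeps [g] in both environments ([nepiga], [nepigɛ]), so there is no rule changing /g/ to [dʒ] before the 1SG.POSS suffix.
The alternation reflects depalatalization: palato-alveolar /dʒ/ and /ʃ/ become [g] and [s] when no front vowel follows. /dʒ/ is underlying.
The underlying form of 'fish' is therefore /fepadʒ/.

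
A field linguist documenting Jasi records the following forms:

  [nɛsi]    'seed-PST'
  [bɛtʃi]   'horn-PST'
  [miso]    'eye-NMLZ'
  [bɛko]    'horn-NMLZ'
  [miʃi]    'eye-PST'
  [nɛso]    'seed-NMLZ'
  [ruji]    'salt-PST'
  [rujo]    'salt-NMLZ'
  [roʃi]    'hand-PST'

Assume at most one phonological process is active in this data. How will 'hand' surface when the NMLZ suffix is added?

In [miʃi] and [miso] the final segment of 'eye' alternates: [ʃ] ~ [s].
The stem 'seed' ([nɛsi], [nɛso]) shows [s] unchanged in both environments, so [s] cannot be basic with [ʃ] derived before the PST suffix.
So /ʃ/ is underlying, and a rule of depalatalization — palato-alveolar /tʃ/ and /ʃ/ become [k] and [s] when no front vowel follows — gives [s].
The one attested form of 'hand', [roʃi], shows underlying /roʃ/. Applying the same rule when no front vowel follows gives [roso].

[roso]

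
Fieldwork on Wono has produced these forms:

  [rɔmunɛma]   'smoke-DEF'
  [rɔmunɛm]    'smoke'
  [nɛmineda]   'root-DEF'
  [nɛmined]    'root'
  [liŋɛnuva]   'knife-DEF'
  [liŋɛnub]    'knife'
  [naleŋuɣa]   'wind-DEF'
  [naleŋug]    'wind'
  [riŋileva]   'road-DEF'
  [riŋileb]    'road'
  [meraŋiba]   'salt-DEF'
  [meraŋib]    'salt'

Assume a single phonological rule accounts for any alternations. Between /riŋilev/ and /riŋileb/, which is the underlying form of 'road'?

/riŋilev/

The root 'road' surfaces as [riŋileva] and [riŋileb], with a stem-final [v] ~ [b] alternation.
But 'salt' keeps [b] in both environments ([meraŋiba], [meraŋib]), so there is no rule changing /b/ to [v] before the DEF suffix.
The alternation reflects word-final hardening: voiced fricatives become stops word-finally. /v/ is underlying.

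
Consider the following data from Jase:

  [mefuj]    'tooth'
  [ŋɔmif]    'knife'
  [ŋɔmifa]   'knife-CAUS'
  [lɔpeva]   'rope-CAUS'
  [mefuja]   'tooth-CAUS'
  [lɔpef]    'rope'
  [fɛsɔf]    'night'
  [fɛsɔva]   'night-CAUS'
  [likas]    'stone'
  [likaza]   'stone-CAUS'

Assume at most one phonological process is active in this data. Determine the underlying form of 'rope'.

/lɔpev/

The root 'rope' surfaces as [lɔpef] and [lɔpeva], with a stem-final [f] ~ [v] alternation.
If /f/ were underlying and a rule turned it into [v] before the CAUS suffix, 'knife' would also alternate; but it has [f] in both [ŋɔmif] and [ŋɔmifa].
So /v/ is underlying, and a rule of word-final obstruent devoicing — voiced obstruents become voiceless word-finally — gives [f].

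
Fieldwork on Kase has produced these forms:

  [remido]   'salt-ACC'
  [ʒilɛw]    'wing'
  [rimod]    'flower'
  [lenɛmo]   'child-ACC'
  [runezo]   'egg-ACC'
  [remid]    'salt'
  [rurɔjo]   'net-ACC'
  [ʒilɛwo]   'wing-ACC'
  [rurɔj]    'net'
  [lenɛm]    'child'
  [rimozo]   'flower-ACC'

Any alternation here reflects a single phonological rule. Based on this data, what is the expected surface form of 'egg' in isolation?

The stem for 'flower' ends in [d] in [rimod] but [z] in [rimozo].
Compare 'salt', with invariant [d] in [remid] and [remido]: an analysis with underlying /d/ and a rule producing [z] before the ACC suffix would wrongly predict alternation here too.
Therefore /z/ is basic and [d] is derived by word-final hardening (voiced fricatives become stops word-finally).
From [runezo] the stem 'egg' is /runez/; word-finally this yields [runed].

[runed]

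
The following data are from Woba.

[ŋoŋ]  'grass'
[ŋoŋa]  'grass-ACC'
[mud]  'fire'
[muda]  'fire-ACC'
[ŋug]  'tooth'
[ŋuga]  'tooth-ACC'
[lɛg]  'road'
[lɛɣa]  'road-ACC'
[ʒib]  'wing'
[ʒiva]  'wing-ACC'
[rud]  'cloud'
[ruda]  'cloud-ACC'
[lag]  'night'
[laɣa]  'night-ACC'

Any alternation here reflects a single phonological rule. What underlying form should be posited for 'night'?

/laɣ/

The root 'night' surfaces as [lag] and [laɣa], with a stem-final [g] ~ [ɣ] alternation.
The stem 'tooth' ([ŋug], [ŋuga]) shows [g] unchanged in both environments, so [g] cannot be basic with [ɣ] derived before the ACC suffix.
The underlying segment must be /ɣ/; voiced fricatives become stops word-finally, yielding [g] there.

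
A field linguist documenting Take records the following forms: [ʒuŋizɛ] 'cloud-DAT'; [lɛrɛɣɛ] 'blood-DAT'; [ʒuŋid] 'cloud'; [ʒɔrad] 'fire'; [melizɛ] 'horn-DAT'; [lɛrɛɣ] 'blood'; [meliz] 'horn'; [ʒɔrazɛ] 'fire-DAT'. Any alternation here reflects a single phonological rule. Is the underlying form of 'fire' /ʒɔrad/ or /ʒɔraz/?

/ʒɔrad/

The stem for 'fire' ends in [z] in [ʒɔrazɛ] but [d] in [ʒɔrad].
The stem 'horn' ([melizɛ], [meliz]) shows [z] unchanged in both environments, so [z] cannot be basic with [d] derived in isolation.
Therefore /d/ is basic and [z] is derived by intervocalic spirantization (voiced stops become fricatives between vowels).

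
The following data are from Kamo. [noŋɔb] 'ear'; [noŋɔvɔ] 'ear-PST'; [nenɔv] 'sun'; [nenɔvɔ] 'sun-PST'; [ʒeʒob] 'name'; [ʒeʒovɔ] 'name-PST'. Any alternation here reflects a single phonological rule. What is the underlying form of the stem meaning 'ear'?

/noŋɔb/

The root 'ear' surfaces as [noŋɔb] and [noŋɔvɔ], with a stem-final [b] ~ [v] alternation.
Compare 'sun', with invariant [v] in [nenɔv] and [nenɔvɔ]: an analysis with underlying /v/ and a rule producing [b] in isolation would wrongly predict alternation here too.
The alternation reflects intervocalic spirantization: voiced stops become fricatives between vowels. /b/ is underlying.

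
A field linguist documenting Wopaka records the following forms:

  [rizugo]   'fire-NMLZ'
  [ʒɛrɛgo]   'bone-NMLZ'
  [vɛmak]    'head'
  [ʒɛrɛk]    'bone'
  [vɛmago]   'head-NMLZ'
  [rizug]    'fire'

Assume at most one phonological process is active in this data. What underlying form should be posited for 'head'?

'head' shows [k] ~ [g] at the end of the stem ([vɛmak] vs [vɛmago]).
If /g/ were underlying and a rule turned it into [k] in isolation, 'fire' would also alternate; but it has [g] in both [rizug] and [rizugo].
The alternation reflects intervocalic voicing: voiceless stops become voiced between vowels. /k/ is underlying.
So 'head' = /vɛmak/.

/vɛmak/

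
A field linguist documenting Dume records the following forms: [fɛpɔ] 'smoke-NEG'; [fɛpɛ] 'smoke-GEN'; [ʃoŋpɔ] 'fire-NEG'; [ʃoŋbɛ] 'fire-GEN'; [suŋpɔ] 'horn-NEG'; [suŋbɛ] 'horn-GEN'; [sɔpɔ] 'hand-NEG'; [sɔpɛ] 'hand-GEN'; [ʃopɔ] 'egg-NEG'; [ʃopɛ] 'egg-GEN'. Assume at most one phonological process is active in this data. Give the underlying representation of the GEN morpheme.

The GEN morpheme has two allomorphs, [-bɛ] and [-pɛ].
The NEG suffix, which begins with [p], is invariant after every stem; so [p] is not altered by any rule here.
The GEN suffix is therefore /-bɛ/ underlyingly, with post-vocalic devoicing: voiced stops become voiceless after a vowel.

/-bɛ/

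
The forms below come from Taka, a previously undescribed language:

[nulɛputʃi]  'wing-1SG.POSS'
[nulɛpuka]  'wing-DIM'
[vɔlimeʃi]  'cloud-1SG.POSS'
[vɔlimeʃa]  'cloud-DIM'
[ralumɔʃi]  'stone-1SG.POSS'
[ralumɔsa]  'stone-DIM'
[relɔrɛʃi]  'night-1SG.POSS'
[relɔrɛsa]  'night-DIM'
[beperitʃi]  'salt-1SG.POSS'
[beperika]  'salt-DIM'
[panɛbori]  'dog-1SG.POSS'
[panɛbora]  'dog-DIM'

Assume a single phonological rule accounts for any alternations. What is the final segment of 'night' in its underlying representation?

/s/

The stem for 'night' ends in [ʃ] in [relɔrɛʃi] but [s] in [relɔrɛsa].
But 'cloud' keeps [ʃ] in both environments ([vɔlimeʃi], [vɔlimeʃa]), so there is no rule changing /ʃ/ to [s] before the DIM suffix.
The alternation reflects palatalization before a front vowel: /k/ and /s/ become palato-alveolar [tʃ] and [ʃ] before a front vowel. /s/ is underlying.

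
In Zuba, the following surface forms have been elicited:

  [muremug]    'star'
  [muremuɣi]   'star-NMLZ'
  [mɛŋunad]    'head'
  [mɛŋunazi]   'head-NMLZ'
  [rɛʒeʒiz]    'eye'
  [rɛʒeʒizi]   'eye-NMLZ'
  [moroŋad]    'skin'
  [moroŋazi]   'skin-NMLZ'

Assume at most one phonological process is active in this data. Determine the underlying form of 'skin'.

/moroŋad/

In [moroŋad] and [moroŋazi] the final segment of 'skin' alternates: [d] ~ [z].
Compare 'eye', with invariant [z] in [rɛʒeʒiz] and [rɛʒeʒizi]: an analysis with underlying /z/ and a rule producing [d] in isolation would wrongly predict alternation here too.
The alternation reflects intervocalic spirantization: voiced stops become fricatives between vowels. /d/ is underlying.
So 'skin' = /moroŋad/.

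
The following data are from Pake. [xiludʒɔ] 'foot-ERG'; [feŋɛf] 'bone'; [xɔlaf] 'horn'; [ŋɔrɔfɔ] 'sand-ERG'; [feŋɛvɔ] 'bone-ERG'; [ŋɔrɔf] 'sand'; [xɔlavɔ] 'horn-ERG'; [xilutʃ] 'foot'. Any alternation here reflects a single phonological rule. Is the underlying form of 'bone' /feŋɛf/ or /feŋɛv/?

/feŋɛv/

The root 'bone' surfaces as [feŋɛvɔ] and [feŋɛf], with a stem-final [v] ~ [f] alternation.
But 'sand' keeps [f] in both environments ([ŋɔrɔfɔ], [ŋɔrɔf]), so there is no rule changing /f/ to [v] before the ERG suffix.
The underlying segment must be /v/; voiced obstruents become voiceless word-finally, yielding [f] there.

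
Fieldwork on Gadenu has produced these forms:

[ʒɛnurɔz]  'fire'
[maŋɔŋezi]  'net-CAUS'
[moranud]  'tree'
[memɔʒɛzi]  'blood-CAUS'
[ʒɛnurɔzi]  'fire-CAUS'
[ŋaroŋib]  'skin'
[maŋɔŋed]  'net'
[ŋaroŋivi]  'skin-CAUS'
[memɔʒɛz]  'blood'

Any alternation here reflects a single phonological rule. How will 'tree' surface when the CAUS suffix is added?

[moranuzi]

The stem for 'net' ends in [z] in [maŋɔŋezi] but [d] in [maŋɔŋed].
Compare 'blood', with invariant [z] in [memɔʒɛzi] and [memɔʒɛz]: an analysis with underlying /z/ and a rule producing [d] in isolation would wrongly predict alternation here too.
So /d/ is underlying, and a rule of intervocalic spirantization — voiced stops become fricatives between vowels — gives [z].
The one attested form of 'tree', [moranud], shows underlying /moranud/. Applying the same rule between vowels gives [moranuzi].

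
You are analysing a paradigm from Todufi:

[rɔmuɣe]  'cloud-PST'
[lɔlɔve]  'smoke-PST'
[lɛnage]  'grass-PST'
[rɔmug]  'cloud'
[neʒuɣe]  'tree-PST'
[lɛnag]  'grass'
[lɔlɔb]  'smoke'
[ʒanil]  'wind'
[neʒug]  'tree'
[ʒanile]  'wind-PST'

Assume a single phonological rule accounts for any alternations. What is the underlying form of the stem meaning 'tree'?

/neʒuɣ/

The stem for 'tree' ends in [g] in [neʒug] but [ɣ] in [neʒuɣe].
But 'grass' keeps [g] in both environments ([lɛnag], [lɛnage]), so there is no rule changing /g/ to [ɣ] before the PST suffix.
The underlying segment must be /ɣ/; voiced fricatives become stops word-finally, yielding [g] there.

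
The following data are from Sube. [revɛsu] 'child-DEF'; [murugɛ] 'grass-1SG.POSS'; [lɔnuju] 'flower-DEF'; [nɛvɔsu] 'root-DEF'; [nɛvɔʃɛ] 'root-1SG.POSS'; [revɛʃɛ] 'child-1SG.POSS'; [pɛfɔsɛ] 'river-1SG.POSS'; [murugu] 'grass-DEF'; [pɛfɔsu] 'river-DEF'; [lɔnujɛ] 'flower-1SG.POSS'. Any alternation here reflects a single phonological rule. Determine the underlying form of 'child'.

'child' shows [s] ~ [ʃ] at the end of the stem ([revɛsu] vs [revɛʃɛ]).
Compare 'river', with invariant [s] in [pɛfɔsu] and [pɛfɔsɛ]: an analysis with underlying /s/ and a rule producing [ʃ] before the 1SG.POSS suffix would wrongly predict alternation here too.
The alternation reflects depalatalization: palato-alveolar /ʃ/ becomes [s] when no front vowel follows. /ʃ/ is underlying.

/revɛʃ/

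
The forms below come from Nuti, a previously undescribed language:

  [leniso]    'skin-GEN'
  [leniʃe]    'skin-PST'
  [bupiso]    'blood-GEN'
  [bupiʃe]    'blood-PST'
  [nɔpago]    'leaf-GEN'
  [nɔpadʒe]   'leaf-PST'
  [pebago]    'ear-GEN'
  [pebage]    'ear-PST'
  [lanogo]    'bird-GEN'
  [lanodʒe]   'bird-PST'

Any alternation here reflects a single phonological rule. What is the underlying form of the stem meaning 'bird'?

The root 'bird' surfaces as [lanogo] and [lanodʒe], with a stem-final [g] ~ [dʒ] alternation.
If /g/ were underlying and a rule turned it into [dʒ] before the PST suffix, 'ear' would also alternate; but it has [g] in both [pebago] and [pebage].
Therefore /dʒ/ is basic and [g] is derived by depalatalization (palato-alveolar /dʒ/ and /ʃ/ become [g] and [s] when no front vowel follows).
The underlying form of 'bird' is therefore /lanodʒ/.

/lanodʒ/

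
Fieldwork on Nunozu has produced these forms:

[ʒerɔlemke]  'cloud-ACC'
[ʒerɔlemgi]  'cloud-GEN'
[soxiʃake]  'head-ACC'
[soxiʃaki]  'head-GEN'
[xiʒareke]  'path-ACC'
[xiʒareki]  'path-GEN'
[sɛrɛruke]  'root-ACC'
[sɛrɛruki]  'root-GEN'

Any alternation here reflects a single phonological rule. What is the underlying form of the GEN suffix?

The GEN suffix surfaces as [-gi] and [-ki], depending on the final segment of the stem.
The ACC suffix, which begins with [k], is invariant after every stem; so [k] is not altered by any rule here.
The GEN suffix is therefore /-gi/ underlyingly, with post-vocalic devoicing: voiced stops become voiceless after a vowel.

/-gi/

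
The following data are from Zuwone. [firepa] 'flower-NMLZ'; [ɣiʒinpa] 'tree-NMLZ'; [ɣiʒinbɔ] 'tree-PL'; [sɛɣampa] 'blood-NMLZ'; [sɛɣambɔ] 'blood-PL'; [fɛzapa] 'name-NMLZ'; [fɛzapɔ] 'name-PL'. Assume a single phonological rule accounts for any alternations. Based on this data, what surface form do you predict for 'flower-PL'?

The PL suffix surfaces as [-bɔ] and [-pɔ], depending on the final segment of the stem.
The NMLZ suffix, which begins with [p], is invariant after every stem; so [p] is not altered by any rule here.
The PL suffix is therefore /-bɔ/ underlyingly, with post-vocalic devoicing: voiced stops become voiceless after a vowel.
After 'flower', which ends in a vowel, the suffix surfaces as [-pɔ], giving [firepɔ].

[firepɔ]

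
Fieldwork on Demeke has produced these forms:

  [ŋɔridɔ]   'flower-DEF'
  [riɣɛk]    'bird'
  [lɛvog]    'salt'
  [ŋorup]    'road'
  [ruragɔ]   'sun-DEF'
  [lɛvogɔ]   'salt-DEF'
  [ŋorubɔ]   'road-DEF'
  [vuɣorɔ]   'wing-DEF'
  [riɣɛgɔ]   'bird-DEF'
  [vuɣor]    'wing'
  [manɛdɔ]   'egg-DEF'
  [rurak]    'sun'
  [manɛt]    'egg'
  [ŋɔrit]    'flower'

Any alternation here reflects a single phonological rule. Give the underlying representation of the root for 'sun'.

'sun' shows [g] ~ [k] at the end of the stem ([ruragɔ] vs [rurak]).
The stem 'salt' ([lɛvogɔ], [lɛvog]) shows [g] unchanged in both environments, so [g] cannot be basic with [k] derived in isolation.
So /k/ is underlying, and a rule of intervocalic voicing — voiceless stops become voiced between vowels — gives [g].
The underlying form of 'sun' is therefore /rurak/.

/rurak/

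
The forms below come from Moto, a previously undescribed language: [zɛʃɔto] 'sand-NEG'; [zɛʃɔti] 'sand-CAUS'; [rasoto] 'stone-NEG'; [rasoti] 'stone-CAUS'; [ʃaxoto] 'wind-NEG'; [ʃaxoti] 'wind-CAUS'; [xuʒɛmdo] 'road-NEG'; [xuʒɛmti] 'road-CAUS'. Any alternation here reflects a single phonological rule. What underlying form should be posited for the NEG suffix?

The NEG suffix surfaces as [-do] and [-to], depending on the final segment of the stem.
The CAUS suffix, which begins with [t], is invariant after every stem; so [t] is not altered by any rule here.
So the underlying form is /-do/, and voiced stops become voiceless after a vowel.

/-do/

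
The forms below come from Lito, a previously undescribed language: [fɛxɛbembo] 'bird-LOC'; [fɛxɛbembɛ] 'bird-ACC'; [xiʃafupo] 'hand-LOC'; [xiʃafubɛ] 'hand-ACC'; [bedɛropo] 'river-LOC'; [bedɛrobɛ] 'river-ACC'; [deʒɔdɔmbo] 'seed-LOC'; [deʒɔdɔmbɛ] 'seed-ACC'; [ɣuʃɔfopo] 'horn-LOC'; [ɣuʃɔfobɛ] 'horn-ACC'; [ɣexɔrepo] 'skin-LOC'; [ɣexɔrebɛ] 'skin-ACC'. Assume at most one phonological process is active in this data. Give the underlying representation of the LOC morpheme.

/-po/

The LOC morpheme has two allomorphs, [-bo] and [-po].
By contrast the ACC suffix keeps its initial [b] throughout — that segment must be underlying.
The LOC suffix is therefore /-po/ underlyingly, with post-nasal voicing: voiceless stops become voiced after a nasal.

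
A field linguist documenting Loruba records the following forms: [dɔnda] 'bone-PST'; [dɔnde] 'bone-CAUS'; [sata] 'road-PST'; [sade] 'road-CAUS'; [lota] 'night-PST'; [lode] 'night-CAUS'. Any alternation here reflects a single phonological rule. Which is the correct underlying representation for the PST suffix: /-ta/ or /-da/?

The PST suffix surfaces as [-da] and [-ta], depending on the final segment of the stem.
By contrast the CAUS suffix keeps its initial [d] throughout — that segment must be underlying.
The PST suffix is therefore /-ta/ underlyingly, with post-nasal voicing: voiceless stops become voiced after a nasal.

/-ta/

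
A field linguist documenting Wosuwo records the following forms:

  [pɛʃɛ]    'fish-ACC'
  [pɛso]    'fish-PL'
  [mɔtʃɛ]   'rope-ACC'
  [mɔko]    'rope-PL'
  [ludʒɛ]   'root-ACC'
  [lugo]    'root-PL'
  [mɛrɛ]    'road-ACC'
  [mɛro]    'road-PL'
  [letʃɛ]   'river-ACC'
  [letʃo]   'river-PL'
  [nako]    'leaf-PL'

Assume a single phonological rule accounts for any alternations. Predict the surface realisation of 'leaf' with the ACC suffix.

[natʃɛ]

The stem for 'rope' ends in [tʃ] in [mɔtʃɛ] but [k] in [mɔko].
But 'river' keeps [tʃ] in both environments ([letʃɛ], [letʃo]), so there is no rule changing /tʃ/ to [k] before the PL suffix.
The underlying segment must be /k/; /k/, /g/ and /s/ become palato-alveolar [tʃ], [dʒ] and [ʃ] before a front vowel, yielding [tʃ] there.
The one attested form of 'leaf', [nako], shows underlying /nak/. Applying the same rule before a front vowel gives [natʃɛ].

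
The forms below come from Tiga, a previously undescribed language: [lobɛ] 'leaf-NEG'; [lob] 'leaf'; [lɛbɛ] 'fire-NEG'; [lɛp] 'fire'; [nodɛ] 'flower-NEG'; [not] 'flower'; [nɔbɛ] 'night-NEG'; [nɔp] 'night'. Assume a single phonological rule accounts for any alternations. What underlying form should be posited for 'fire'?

In [lɛbɛ] and [lɛp] the final segment of 'fire' alternates: [b] ~ [p].
Compare 'leaf', with invariant [b] in [lobɛ] and [lob]: an analysis with underlying /b/ and a rule producing [p] in isolation would wrongly predict alternation here too.
The alternation reflects intervocalic voicing: voiceless stops become voiced between vowels. /p/ is underlying.
Hence 'fire' is /lɛp/ underlyingly.

/lɛp/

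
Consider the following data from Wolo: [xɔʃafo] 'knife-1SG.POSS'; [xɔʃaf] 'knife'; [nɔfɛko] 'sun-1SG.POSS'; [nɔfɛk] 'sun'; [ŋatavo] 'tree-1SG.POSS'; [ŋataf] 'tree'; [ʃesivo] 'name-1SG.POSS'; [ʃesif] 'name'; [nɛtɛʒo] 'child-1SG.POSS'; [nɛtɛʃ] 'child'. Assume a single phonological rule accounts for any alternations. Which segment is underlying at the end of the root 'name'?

/v/

The stem for 'name' ends in [v] in [ʃesivo] but [f] in [ʃesif].
But 'knife' keeps [f] in both environments ([xɔʃafo], [xɔʃaf]), so there is no rule changing /f/ to [v] before the 1SG.POSS suffix.
So /v/ is underlying, and a rule of word-final obstruent devoicing — voiced obstruents become voiceless word-finally — gives [f].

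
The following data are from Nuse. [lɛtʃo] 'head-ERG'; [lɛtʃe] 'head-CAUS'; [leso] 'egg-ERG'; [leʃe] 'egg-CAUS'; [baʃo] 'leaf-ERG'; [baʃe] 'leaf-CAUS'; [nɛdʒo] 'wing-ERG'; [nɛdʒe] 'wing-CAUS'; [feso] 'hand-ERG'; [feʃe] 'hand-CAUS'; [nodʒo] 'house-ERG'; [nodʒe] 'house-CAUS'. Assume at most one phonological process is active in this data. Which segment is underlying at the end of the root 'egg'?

/s/

The stem for 'egg' ends in [s] in [leso] but [ʃ] in [leʃe].
But 'leaf' keeps [ʃ] in both environments ([baʃo], [baʃe]), so there is no rule changing /ʃ/ to [s] before the ERG suffix.
So /s/ is underlying, and a rule of palatalization before a front vowel — /s/ becomes palato-alveolar [ʃ] before a front vowel — gives [ʃ].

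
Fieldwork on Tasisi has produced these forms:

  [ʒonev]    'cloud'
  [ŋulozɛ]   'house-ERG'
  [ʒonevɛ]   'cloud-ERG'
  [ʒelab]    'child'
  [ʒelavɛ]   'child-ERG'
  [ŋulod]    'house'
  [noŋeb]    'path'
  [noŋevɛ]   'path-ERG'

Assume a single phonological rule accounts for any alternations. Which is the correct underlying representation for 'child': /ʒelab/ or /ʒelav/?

/ʒelab/

The root 'child' surfaces as [ʒelavɛ] and [ʒelab], with a stem-final [v] ~ [b] alternation.
But 'cloud' keeps [v] in both environments ([ʒonevɛ], [ʒonev]), so there is no rule changing /v/ to [b] in isolation.
So /b/ is underlying, and a rule of intervocalic spirantization — voiced stops become fricatives between vowels — gives [v].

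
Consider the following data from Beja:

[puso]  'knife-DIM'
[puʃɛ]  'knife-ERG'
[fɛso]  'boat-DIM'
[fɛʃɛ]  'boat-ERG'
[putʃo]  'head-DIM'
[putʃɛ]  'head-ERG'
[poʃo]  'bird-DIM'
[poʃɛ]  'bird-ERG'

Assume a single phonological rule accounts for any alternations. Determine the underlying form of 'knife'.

/pus/

The stem for 'knife' ends in [s] in [puso] but [ʃ] in [puʃɛ].
The stem 'bird' ([poʃo], [poʃɛ]) shows [ʃ] unchanged in both environments, so [ʃ] cannot be basic with [s] derived before the DIM suffix.
The underlying segment must be /s/; /s/ becomes palato-alveolar [ʃ] before a front vowel, yielding [ʃ] there.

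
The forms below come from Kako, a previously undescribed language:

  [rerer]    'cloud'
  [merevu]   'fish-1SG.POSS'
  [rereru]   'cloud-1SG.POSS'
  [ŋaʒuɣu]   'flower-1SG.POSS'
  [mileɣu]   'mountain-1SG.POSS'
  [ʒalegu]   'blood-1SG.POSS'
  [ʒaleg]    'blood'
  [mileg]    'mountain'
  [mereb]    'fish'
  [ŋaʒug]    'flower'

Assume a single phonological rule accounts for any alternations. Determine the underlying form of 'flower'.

/ŋaʒuɣ/

The stem for 'flower' ends in [g] in [ŋaʒug] but [ɣ] in [ŋaʒuɣu].
Compare 'blood', with invariant [g] in [ʒaleg] and [ʒalegu]: an analysis with underlying /g/ and a rule producing [ɣ] before the 1SG.POSS suffix would wrongly predict alternation here too.
The alternation reflects word-final hardening: voiced fricatives become stops word-finally. /ɣ/ is underlying.
Hence 'flower' is /ŋaʒuɣ/ underlyingly.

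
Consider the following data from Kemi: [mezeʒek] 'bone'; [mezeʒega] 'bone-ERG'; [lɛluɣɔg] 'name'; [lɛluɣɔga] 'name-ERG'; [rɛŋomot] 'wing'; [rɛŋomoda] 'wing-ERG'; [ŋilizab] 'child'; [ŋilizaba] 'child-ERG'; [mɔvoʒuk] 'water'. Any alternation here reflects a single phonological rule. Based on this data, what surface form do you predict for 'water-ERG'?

In [mezeʒek] and [mezeʒega] the final segment of 'bone' alternates: [k] ~ [g].
But 'name' keeps [g] in both environments ([lɛluɣɔg], [lɛluɣɔga]), so there is no rule changing /g/ to [k] in isolation.
The alternation reflects intervocalic voicing: voiceless stops become voiced between vowels. /k/ is underlying.
From [mɔvoʒuk] the stem 'water' is /mɔvoʒuk/; between vowels this yields [mɔvoʒuga].

[mɔvoʒuga]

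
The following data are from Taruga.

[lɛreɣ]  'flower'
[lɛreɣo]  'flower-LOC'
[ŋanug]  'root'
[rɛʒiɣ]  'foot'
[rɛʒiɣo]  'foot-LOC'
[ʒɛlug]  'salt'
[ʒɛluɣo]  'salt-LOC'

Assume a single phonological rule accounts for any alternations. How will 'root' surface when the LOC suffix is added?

[ŋanuɣo]

The stem for 'salt' ends in [g] in [ʒɛlug] but [ɣ] in [ʒɛluɣo].
Compare 'foot', with invariant [ɣ] in [rɛʒiɣ] and [rɛʒiɣo]: an analysis with underlying /ɣ/ and a rule producing [g] in isolation would wrongly predict alternation here too.
So /g/ is underlying, and a rule of intervocalic spirantization — voiced stops become fricatives between vowels — gives [ɣ].
The one attested form of 'root', [ŋanug], shows underlying /ŋanug/. Applying the same rule between vowels gives [ŋanuɣo].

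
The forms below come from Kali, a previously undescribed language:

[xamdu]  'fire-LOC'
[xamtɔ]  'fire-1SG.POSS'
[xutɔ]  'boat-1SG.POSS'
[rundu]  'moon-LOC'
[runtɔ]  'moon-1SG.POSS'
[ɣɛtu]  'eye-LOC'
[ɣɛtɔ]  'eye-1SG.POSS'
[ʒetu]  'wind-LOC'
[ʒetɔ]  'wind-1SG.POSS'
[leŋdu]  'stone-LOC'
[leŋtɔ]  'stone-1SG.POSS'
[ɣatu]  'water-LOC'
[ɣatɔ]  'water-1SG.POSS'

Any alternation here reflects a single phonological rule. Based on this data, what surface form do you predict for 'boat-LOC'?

The LOC suffix surfaces as [-du] and [-tu], depending on the final segment of the stem.
The 1SG.POSS suffix, which begins with [t], is invariant after every stem; so [t] is not altered by any rule here.
So the underlying form is /-du/, and voiced stops become voiceless after a vowel.
After 'boat', which ends in a vowel, the suffix surfaces as [-tu], giving [xutu].

[xutu]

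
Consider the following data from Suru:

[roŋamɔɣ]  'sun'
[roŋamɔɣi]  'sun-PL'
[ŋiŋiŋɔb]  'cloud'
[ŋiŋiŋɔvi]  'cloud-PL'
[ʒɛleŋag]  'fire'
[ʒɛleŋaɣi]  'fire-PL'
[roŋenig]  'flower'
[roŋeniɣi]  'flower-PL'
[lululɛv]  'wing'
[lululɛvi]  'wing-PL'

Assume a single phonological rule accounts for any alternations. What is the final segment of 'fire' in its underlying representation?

In [ʒɛleŋag] and [ʒɛleŋaɣi] the final segment of 'fire' alternates: [g] ~ [ɣ].
But 'sun' keeps [ɣ] in both environments ([roŋamɔɣ], [roŋamɔɣi]), so there is no rule changing /ɣ/ to [g] in isolation.
The alternation reflects intervocalic spirantization: voiced stops become fricatives between vowels. /g/ is underlying.

/g/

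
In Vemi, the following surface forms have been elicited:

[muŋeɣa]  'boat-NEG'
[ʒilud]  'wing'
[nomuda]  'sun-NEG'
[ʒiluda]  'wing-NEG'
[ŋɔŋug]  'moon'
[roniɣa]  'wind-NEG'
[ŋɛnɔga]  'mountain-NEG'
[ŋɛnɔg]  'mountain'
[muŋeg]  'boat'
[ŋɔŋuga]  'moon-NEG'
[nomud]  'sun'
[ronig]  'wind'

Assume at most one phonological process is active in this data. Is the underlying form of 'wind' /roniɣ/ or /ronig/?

/roniɣ/

The root 'wind' surfaces as [roniɣa] and [ronig], with a stem-final [ɣ] ~ [g] alternation.
But 'moon' keeps [g] in both environments ([ŋɔŋuga], [ŋɔŋug]), so there is no rule changing /g/ to [ɣ] before the NEG suffix.
The underlying segment must be /ɣ/; voiced fricatives become stops word-finally, yielding [g] there.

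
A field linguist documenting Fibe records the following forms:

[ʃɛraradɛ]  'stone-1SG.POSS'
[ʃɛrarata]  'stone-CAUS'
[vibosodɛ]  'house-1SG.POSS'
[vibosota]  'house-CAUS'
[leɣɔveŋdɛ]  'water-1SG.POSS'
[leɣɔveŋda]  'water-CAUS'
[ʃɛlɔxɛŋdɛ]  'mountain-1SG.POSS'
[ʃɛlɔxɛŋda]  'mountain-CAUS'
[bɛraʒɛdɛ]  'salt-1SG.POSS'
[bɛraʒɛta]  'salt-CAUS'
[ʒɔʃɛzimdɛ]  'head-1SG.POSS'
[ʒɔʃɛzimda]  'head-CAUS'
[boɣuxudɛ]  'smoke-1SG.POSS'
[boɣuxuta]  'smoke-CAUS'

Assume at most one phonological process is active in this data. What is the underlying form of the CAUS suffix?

/-ta/

The CAUS morpheme has two allomorphs, [-da] and [-ta].
By contrast the 1SG.POSS suffix keeps its initial [d] throughout — that segment must be underlying.
So the underlying form is /-ta/, and voiceless stops become voiced after a nasal.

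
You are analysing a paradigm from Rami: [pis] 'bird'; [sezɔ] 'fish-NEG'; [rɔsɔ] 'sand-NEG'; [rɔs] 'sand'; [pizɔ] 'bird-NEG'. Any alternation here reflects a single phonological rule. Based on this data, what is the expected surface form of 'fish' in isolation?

In [pizɔ] and [pis] the final segment of 'bird' alternates: [z] ~ [s].
But 'sand' keeps [s] in both environments ([rɔsɔ], [rɔs]), so there is no rule changing /s/ to [z] before the NEG suffix.
Therefore /z/ is basic and [s] is derived by word-final obstruent devoicing (voiced obstruents become voiceless word-finally).
The one attested form of 'fish', [sezɔ], shows underlying /sez/. Applying the same rule word-finally gives [ses].

[ses]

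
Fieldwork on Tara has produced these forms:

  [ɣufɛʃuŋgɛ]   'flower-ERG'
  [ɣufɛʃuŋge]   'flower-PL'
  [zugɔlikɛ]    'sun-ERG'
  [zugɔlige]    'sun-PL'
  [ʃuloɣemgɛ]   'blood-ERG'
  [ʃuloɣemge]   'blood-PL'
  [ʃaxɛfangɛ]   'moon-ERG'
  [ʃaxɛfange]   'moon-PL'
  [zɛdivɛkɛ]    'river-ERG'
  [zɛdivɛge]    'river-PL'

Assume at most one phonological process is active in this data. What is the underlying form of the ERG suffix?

/-kɛ/

The ERG suffix surfaces as [-gɛ] and [-kɛ], depending on the final segment of the stem.
By contrast the PL suffix keeps its initial [g] throughout — that segment must be underlying.
So the underlying form is /-kɛ/, and voiceless stops become voiced after a nasal.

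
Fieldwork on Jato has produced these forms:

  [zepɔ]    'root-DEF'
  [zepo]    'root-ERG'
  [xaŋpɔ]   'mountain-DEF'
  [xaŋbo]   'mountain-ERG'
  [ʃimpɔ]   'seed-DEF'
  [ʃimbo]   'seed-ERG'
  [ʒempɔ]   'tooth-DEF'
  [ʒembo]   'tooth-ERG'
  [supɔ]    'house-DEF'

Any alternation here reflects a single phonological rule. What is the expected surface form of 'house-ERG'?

The ERG suffix surfaces as [-bo] and [-po], depending on the final segment of the stem.
By contrast the DEF suffix keeps its initial [p] throughout — that segment must be underlying.
The ERG suffix is therefore /-bo/ underlyingly, with post-vocalic devoicing: voiced stops become voiceless after a vowel.
After 'house', which ends in a vowel, the suffix surfaces as [-po], giving [supo].

[supo]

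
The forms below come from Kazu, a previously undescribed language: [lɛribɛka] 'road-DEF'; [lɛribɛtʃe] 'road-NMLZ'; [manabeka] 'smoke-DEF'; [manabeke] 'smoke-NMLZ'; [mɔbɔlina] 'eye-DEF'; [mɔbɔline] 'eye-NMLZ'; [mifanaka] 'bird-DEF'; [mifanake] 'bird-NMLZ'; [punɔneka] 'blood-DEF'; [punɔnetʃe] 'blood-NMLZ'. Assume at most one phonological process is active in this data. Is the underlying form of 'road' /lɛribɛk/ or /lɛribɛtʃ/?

'road' shows [k] ~ [tʃ] at the end of the stem ([lɛribɛka] vs [lɛribɛtʃe]).
If /k/ were underlying and a rule turned it into [tʃ] before the NMLZ suffix, 'smoke' would also alternate; but it has [k] in both [manabeka] and [manabeke].
The alternation reflects depalatalization: palato-alveolar /tʃ/ becomes [k] when no front vowel follows. /tʃ/ is underlying.

/lɛribɛtʃ/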